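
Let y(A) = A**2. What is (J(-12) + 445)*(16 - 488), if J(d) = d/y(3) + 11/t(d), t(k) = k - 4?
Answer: -1254517/6 ≈ -2.0909e+5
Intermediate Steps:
t(k) = -4 + k
J(d) = 11/(-4 + d) + d/9 (J(d) = d/(3**2) + 11/(-4 + d) = d/9 + 11/(-4 + d) = 11/(-4 + d) + d/9)
(J(-12) + 445)*(16 - 488) = ((99 - 12*(-4 - 12))/(9*(-4 - 12)) + 445)*(16 - 488) = ((1/9)*(99 - 12*(-16))/(-16) + 445)*(-472) = ((1/9)*(-1/16)*(99 + 192) + 445)*(-472) = ((1/9)*(-1/16)*291 + 445)*(-472) = (-97/48 + 445)*(-472) = (21263/48)*(-472) = -1254517/6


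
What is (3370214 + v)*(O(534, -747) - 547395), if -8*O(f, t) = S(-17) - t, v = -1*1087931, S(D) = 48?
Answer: -9996296837265/8 ≈ -1.2495e+12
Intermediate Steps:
v = -1087931
O(f, t) = -6 + t/8 (O(f, t) = -(48 - t)/8 = -6 + t/8)
(3370214 + v)*(O(534, -747) - 547395) = (3370214 - 1087931)*((-6 + (1/8)*(-747)) - 547395) = 2282283*((-6 - 747/8) - 547395) = 2282283*(-795/8 - 547395) = 2282283*(-4379955/8) = -9996296837265/8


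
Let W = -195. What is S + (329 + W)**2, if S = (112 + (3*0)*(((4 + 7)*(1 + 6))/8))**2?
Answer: 30500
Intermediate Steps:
S = 12544 (S = (112 + 0*((11*7)*(1/8)))**2 = (112 + 0*(77*(1/8)))**2 = (112 + 0*(77/8))**2 = (112 + 0)**2 = 112**2 = 12544)
S + (329 + W)**2 = 12544 + (329 - 195)**2 = 12544 + 134**2 = 12544 + 17956 = 30500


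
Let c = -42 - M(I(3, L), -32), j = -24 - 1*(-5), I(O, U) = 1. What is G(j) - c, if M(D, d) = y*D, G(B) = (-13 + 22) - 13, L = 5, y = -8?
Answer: 30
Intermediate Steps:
j = -19 (j = -24 + 5 = -19)
G(B) = -4 (G(B) = 9 - 13 = -4)
M(D, d) = -8*D
c = -34 (c = -42 - (-8) = -42 - 1*(-8) = -42 + 8 = -34)
G(j) - c = -4 - 1*(-34) = -4 + 34 = 30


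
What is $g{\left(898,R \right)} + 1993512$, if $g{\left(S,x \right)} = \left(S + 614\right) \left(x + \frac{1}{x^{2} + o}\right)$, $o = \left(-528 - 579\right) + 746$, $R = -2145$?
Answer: $- \frac{718697327235}{575083} \approx -1.2497 \cdot 10^{6}$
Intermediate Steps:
$o = -361$ ($o = -1107 + 746 = -361$)
$g{\left(S,x \right)} = \left(614 + S\right) \left(x + \frac{1}{-361 + x^{2}}\right)$ ($g{\left(S,x \right)} = \left(S + 614\right) \left(x + \frac{1}{x^{2} - 361}\right) = \left(614 + S\right) \left(x + \frac{1}{-361 + x^{2}}\right)$)
$g{\left(898,R \right)} + 1993512 = \frac{614 + 898 - -475447830 + 614 \left(-2145\right)^{3} + 898 \left(-2145\right)^{3} - 324178 \left(-2145\right)}{-361 + \left(-2145\right)^{2}} + 1993512 = \frac{614 + 898 + 475447830 + 614 \left(-9869198625\right) + 898 \left(-9869198625\right) + 695361810}{-361 + 4601025} + 1993512 = \frac{614 + 898 + 475447830 - 6059687955750 - 8862540365250 + 695361810}{4600664} + 1993512 = \frac{1}{4600664} \left(-14921057509848\right) + 1993512 = - \frac{1865132188731}{575083} + 1993512 = - \frac{718697327235}{575083}$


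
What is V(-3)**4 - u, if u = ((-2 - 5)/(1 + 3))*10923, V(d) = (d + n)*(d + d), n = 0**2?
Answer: 496365/4 ≈ 1.2409e+5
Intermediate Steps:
n = 0
V(d) = 2*d**2 (V(d) = (d + 0)*(d + d) = d*(2*d) = 2*d**2)
u = -76461/4 (u = -7/4*10923 = -76461/4 ≈ -19115.)
V(-3)**4 - u = (2*(-3)**2)**4 - 1*(-76461/4) = (2*9)**4 + 76461/4 = 18**4 + 76461/4 = 104976 + 76461/4 = 496365/4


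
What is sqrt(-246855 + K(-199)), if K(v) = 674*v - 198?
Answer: I*sqrt(381179) ≈ 617.4*I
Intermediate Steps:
K(v) = -198 + 674*v
sqrt(-246855 + K(-199)) = sqrt(-246855 + (-198 + 674*(-199))) = sqrt(-246855 + (-198 - 134126)) = sqrt(-246855 - 134324) = sqrt(-381179) = I*sqrt(381179)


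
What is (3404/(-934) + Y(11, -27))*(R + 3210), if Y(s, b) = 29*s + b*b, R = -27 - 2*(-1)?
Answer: 1553369090/467 ≈ 3.3263e+6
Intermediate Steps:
R = -25 (R = -27 + 2 = -25)
Y(s, b) = b² + 29*s (Y(s, b) = 29*s + b² = b² + 29*s)
(3404/(-934) + Y(11, -27))*(R + 3210) = (3404/(-934) + ((-27)² + 29*11))*(-25 + 3210) = (3404*(-1/934) + (729 + 319))*3185 = (-1702/467 + 1048)*3185 = (487714/467)*3185 = 1553369090/467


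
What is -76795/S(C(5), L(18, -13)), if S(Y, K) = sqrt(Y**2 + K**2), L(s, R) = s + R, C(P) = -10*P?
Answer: -15359*sqrt(101)/101 ≈ -1528.3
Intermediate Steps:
L(s, R) = R + s
S(Y, K) = sqrt(K**2 + Y**2)
-76795/S(C(5), L(18, -13)) = -76795/sqrt((-13 + 18)**2 + (-10*5)**2) = -76795/sqrt(5**2 + (-50)**2) = -76795/sqrt(25 + 2500) = -76795*sqrt(101)/505 = -15359*sqrt(101)/101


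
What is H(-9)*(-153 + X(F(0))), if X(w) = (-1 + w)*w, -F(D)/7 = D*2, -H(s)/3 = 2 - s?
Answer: 5049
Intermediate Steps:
H(s) = -6 + 3*s (H(s) = -3*(2 - s) = -6 + 3*s)
F(D) = -14*D (F(D) = -7*D*2 = -14*D)
X(w) = w*(-1 + w)
H(-9)*(-153 + X(F(0))) = (-6 + 3*(-9))*(-153 + (-14*0)*(-1 - 14*0)) = (-6 - 27)*(-153 + 0*(-1 + 0)) = -33*(-153 + 0*(-1)) = -33*(-153 + 0) = -33*(-153) = 5049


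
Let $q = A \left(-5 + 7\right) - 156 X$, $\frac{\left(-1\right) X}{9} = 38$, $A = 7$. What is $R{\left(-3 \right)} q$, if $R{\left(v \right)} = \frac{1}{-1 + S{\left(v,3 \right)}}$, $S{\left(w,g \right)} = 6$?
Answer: $\frac{53366}{5} \approx 10673.0$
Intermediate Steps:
$X = -342$ ($X = \left(-9\right) 38 = -342$)
$R{\left(v \right)} = \frac{1}{5}$ ($R{\left(v \right)} = \frac{1}{-1 + 6} = \frac{1}{5}$)
$q = 53366$ ($q = 7 \left(-5 + 7\right) - -53352 = 7 \cdot 2 + 53352 = 14 + 53352 = 53366$)
$R{\left(-3 \right)} q = \frac{1}{5} \cdot 53366 = \frac{53366}{5}$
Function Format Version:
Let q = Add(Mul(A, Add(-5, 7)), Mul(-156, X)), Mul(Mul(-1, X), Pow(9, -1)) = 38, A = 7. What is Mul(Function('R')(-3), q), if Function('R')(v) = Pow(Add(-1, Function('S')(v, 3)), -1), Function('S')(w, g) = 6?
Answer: Rational(53366, 5) ≈ 10673.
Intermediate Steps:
X = -342 (X = Mul(-9, 38) = -342)
Function('R')(v) = Rational(1, 5) (Function('R')(v) = Pow(Add(-1, 6), -1) = Pow(5, -1) = Rational(1, 5))
q = 53366 (q = Add(Mul(7, Add(-5, 7)), Mul(-156, -342)) = Add(Mul(7, 2), 53352) = Add(14, 53352) = 53366)
Mul(Function('R')(-3), q) = Mul(Rational(1, 5), 53366) = Rational(53366, 5)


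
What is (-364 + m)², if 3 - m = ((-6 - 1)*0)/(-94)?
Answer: 130321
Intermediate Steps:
m = 3 (m = 3 - (-6 - 1)*0/(-94) = 3 - (-7*0)*(-1)/94 = 3 - 0*(-1)/94 = 3 - 1*0 = 3 + 0 = 3)
(-364 + m)² = (-364 + 3)² = (-361)² = 130321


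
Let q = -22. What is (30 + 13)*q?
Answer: -946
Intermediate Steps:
(30 + 13)*q = (30 + 13)*(-22) = 43*(-22) = -946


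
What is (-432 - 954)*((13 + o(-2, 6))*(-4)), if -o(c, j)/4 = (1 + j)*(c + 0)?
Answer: 382536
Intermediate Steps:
o(c, j) = -4*c*(1 + j) (o(c, j) = -4*(1 + j)*(c + 0) = -4*(1 + j)*c = -4*c*(1 + j))
(-432 - 954)*((13 + o(-2, 6))*(-4)) = (-432 - 954)*((13 - 4*(-2)*(1 + 6))*(-4)) = -1386*(13 - 4*(-2)*7)*(-4) = -1386*(13 + 56)*(-4) = -95634*(-4) = -1386*(-276) = 382536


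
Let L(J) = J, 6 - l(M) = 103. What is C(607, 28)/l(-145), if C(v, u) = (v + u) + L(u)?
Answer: -663/97 ≈ -6.8351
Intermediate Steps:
l(M) = -97 (l(M) = 6 - 1*103 = 6 - 103 = -97)
C(v, u) = v + 2*u (C(v, u) = (v + u) + u = (u + v) + u = v + 2*u)
C(607, 28)/l(-145) = (607 + 2*28)/(-97) = (607 + 56)*(-1/97) = 663*(-1/97) = -663/97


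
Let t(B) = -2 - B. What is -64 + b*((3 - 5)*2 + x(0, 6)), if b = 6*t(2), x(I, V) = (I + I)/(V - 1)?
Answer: 32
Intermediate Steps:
x(I, V) = 2*I/(-1 + V) (x(I, V) = (2*I)/(-1 + V) = 2*I/(-1 + V))
b = -24 (b = 6*(-2 - 1*2) = 6*(-2 - 2) = 6*(-4) = -24)
-64 + b*((3 - 5)*2 + x(0, 6)) = -64 - 24*((3 - 5)*2 + 2*0/(-1 + 6)) = -64 - 24*(-2*2 + 2*0/5) = -64 - 24*(-4 + 2*0*(1/5)) = -64 - 24*(-4 + 0) = -64 - 24*(-4) = -64 + 96 = 32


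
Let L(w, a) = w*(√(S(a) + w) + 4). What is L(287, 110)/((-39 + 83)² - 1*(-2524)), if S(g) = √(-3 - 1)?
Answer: 287/1115 + 287*√(287 + 2*I)/4460 ≈ 1.3476 + 0.0037984*I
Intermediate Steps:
S(g) = 2*I (S(g) = √(-4) = 2*I)
L(w, a) = w*(4 + √(w + 2*I)) (L(w, a) = w*(√(2*I + w) + 4) = w*(√(w + 2*I) + 4) = w*(4 + √(w + 2*I)))
L(287, 110)/((-39 + 83)² - 1*(-2524)) = (287*(4 + √(287 + 2*I)))/((-39 + 83)² - 1*(-2524)) = (1148 + 287*√(287 + 2*I))/(44² + 2524) = (1148 + 287*√(287 + 2*I))/(1936 + 2524) = (1148 + 287*√(287 + 2*I))/4460 = (1148 + 287*√(287 + 2*I))*(1/4460) = 287/1115 + 287*√(287 + 2*I)/4460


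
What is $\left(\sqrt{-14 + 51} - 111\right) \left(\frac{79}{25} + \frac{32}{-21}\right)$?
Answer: $- \frac{31783}{175} + \frac{859 \sqrt{37}}{525} \approx -171.66$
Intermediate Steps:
$\left(\sqrt{-14 + 51} - 111\right) \left(\frac{79}{25} + \frac{32}{-21}\right) = \left(\sqrt{37} - 111\right) \left(79 \cdot \frac{1}{25} + 32 \left(- \frac{1}{21}\right)\right) = \left(-111 + \sqrt{37}\right) \left(\frac{79}{25} - \frac{32}{21}\right) = \left(-111 + \sqrt{37}\right) \frac{859}{525} = - \frac{31783}{175} + \frac{859 \sqrt{37}}{525}$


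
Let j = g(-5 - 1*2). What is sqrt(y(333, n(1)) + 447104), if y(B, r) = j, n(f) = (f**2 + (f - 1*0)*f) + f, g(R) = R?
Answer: sqrt(447097) ≈ 668.65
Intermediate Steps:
n(f) = f + 2*f**2 (n(f) = (f**2 + (f + 0)*f) + f = (f**2 + f*f) + f = (f**2 + f**2) + f = 2*f**2 + f = f + 2*f**2)
j = -7 (j = -5 - 1*2 = -5 - 2 = -7)
y(B, r) = -7
sqrt(y(333, n(1)) + 447104) = sqrt(-7 + 447104) = sqrt(447097)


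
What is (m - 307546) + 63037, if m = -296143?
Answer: -540652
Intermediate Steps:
(m - 307546) + 63037 = (-296143 - 307546) + 63037 = -603689 + 63037 = -540652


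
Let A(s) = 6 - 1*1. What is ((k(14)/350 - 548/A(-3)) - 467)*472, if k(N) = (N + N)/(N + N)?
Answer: -47626924/175 ≈ -2.7215e+5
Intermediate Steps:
A(s) = 5 (A(s) = 6 - 1 = 5)
k(N) = 1 (k(N) = (2*N)/((2*N)) = (2*N)*(1/(2*N)) = 1)
((k(14)/350 - 548/A(-3)) - 467)*472 = ((1/350 - 548/5) - 467)*472 = (-38359/350 - 467)*472 = -201809/350*472 = -47626924/175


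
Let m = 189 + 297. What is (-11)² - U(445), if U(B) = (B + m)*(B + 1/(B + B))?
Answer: -368615791/890 ≈ -4.1418e+5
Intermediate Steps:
m = 486
U(B) = (486 + B)*(B + 1/(2*B)) (U(B) = (B + 486)*(B + 1/(B + B)) = (486 + B)*(B + 1/(2*B)))
(-11)² - U(445) = (-11)² - (½ + 445² + 243/445 + 486*445) = 121 - (½ + 198025 + 243*(1/445) + 216270) = 121 - (½ + 198025 + 243/445 + 216270) = 121 - 1*368723481/890 = 121 - 368723481/890 = -368615791/890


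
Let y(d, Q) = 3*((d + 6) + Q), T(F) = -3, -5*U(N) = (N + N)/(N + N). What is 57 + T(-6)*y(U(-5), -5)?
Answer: 249/5 ≈ 49.800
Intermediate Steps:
U(N) = -⅕ (U(N) = -(N + N)/(5*(N + N)) = -2*N/(5*(2*N)) = -2*N*1/(2*N)/5 = -⅕*1 = -⅕)
y(d, Q) = 18 + 3*Q + 3*d (y(d, Q) = 3*((6 + d) + Q) = 3*(6 + Q + d) = 18 + 3*Q + 3*d)
57 + T(-6)*y(U(-5), -5) = 57 - 3*(18 + 3*(-5) + 3*(-⅕)) = 57 - 3*(18 - 15 - ⅗) = 57 - 3*12/5 = 57 - 36/5 = 249/5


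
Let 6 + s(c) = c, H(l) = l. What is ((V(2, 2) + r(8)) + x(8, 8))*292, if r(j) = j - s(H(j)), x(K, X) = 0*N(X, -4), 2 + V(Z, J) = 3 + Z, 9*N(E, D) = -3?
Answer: 2628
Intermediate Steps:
N(E, D) = -1/3 (N(E, D) = (1/9)*(-3) = -1/3)
V(Z, J) = 1 + Z (V(Z, J) = -2 + (3 + Z) = 1 + Z)
s(c) = -6 + c
x(K, X) = 0 (x(K, X) = 0*(-1/3) = 0)
r(j) = 6 (r(j) = j - (-6 + j) = j + (6 - j) = 6)
((V(2, 2) + r(8)) + x(8, 8))*292 = (((1 + 2) + 6) + 0)*292 = ((3 + 6) + 0)*292 = (9 + 0)*292 = 9*292 = 2628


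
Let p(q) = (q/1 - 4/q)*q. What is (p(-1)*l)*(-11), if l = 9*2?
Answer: 594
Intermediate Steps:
l = 18
p(q) = q*(q - 4/q) (p(q) = (q*1 - 4/q)*q = (q - 4/q)*q = q*(q - 4/q))
(p(-1)*l)*(-11) = ((-4 + (-1)**2)*18)*(-11) = ((-4 + 1)*18)*(-11) = -3*18*(-11) = -54*(-11) = 594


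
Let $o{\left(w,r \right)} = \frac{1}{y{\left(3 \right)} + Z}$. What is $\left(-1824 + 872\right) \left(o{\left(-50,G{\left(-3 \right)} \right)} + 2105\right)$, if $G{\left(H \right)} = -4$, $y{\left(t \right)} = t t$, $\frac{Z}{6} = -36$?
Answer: $- \frac{414818768}{207} \approx -2.004 \cdot 10^{6}$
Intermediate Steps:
$Z = -216$ ($Z = 6 \left(-36\right) = -216$)
$y{\left(t \right)} = t^{2}$
$o{\left(w,r \right)} = - \frac{1}{207}$ ($o{\left(w,r \right)} = \frac{1}{3^{2} - 216} = \frac{1}{9 - 216} = \frac{1}{-207} = - \frac{1}{207}$)
$\left(-1824 + 872\right) \left(o{\left(-50,G{\left(-3 \right)} \right)} + 2105\right) = \left(-1824 + 872\right) \left(- \frac{1}{207} + 2105\right) = \left(-952\right) \frac{435734}{207} = - \frac{414818768}{207}$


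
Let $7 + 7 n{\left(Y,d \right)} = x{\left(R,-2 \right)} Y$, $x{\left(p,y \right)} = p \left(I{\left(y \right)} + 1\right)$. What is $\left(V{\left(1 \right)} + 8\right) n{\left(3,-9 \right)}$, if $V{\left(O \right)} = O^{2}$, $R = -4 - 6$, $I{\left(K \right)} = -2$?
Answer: $\frac{207}{7} \approx 29.571$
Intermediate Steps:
$R = -10$ ($R = -4 - 6 = -10$)
$x{\left(p,y \right)} = - p$ ($x{\left(p,y \right)} = p \left(-2 + 1\right) = p \left(-1\right) = - p$)
$n{\left(Y,d \right)} = -1 + \frac{10 Y}{7}$ ($n{\left(Y,d \right)} = -1 + \frac{\left(-1\right) \left(-10\right) Y}{7} = -1 + \frac{10 Y}{7}$)
$\left(V{\left(1 \right)} + 8\right) n{\left(3,-9 \right)} = \left(1^{2} + 8\right) \left(-1 + \frac{10}{7} \cdot 3\right) = \left(1 + 8\right) \left(-1 + \frac{30}{7}\right) = 9 \cdot \frac{23}{7} = \frac{207}{7}$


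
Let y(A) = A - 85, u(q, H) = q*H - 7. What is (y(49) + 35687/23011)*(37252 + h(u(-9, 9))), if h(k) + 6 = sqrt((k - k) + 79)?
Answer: -29525239414/23011 - 792709*sqrt(79)/23011 ≈ -1.2834e+6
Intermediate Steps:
u(q, H) = -7 + H*q (u(q, H) = H*q - 7 = -7 + H*q)
y(A) = -85 + A
h(k) = -6 + sqrt(79) (h(k) = -6 + sqrt((k - k) + 79) = -6 + sqrt(0 + 79) = -6 + sqrt(79))
(y(49) + 35687/23011)*(37252 + h(u(-9, 9))) = ((-85 + 49) + 35687/23011)*(37252 + (-6 + sqrt(79))) = (-36 + 35687*(1/23011))*(37246 + sqrt(79)) = (-36 + 35687/23011)*(37246 + sqrt(79)) = -792709*(37246 + sqrt(79))/23011 = -29525239414/23011 - 792709*sqrt(79)/23011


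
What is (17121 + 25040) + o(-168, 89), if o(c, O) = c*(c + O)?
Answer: 55433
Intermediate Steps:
o(c, O) = c*(O + c)
(17121 + 25040) + o(-168, 89) = (17121 + 25040) - 168*(89 - 168) = 42161 - 168*(-79) = 42161 + 13272 = 55433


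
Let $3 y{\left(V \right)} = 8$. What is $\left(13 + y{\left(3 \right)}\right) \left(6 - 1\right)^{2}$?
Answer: $\frac{1175}{3} \approx 391.67$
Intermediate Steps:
$y{\left(V \right)} = \frac{8}{3}$ ($y{\left(V \right)} = \frac{1}{3} \cdot 8 = \frac{8}{3}$)
$\left(13 + y{\left(3 \right)}\right) \left(6 - 1\right)^{2} = \left(13 + \frac{8}{3}\right) \left(6 - 1\right)^{2} = \frac{47 \cdot 5^{2}}{3} = \frac{47}{3} \cdot 25 = \frac{1175}{3}$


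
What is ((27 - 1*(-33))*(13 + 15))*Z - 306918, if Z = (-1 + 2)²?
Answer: -305238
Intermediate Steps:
Z = 1 (Z = 1² = 1)
((27 - 1*(-33))*(13 + 15))*Z - 306918 = ((27 - 1*(-33))*(13 + 15))*1 - 306918 = ((27 + 33)*28)*1 - 306918 = (60*28)*1 - 306918 = 1680*1 - 306918 = 1680 - 306918 = -305238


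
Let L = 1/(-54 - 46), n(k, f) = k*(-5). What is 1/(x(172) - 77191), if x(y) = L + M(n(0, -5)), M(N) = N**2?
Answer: -100/7719101 ≈ -1.2955e-5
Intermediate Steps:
n(k, f) = -5*k
L = -1/100 (L = 1/(-100) = -1/100 ≈ -0.010000)
x(y) = -1/100 (x(y) = -1/100 + (-5*0)**2 = -1/100 + 0**2 = -1/100 + 0 = -1/100)
1/(x(172) - 77191) = 1/(-1/100 - 77191) = 1/(-7719101/100) = -100/7719101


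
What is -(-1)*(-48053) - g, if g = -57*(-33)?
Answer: -49934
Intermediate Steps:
g = 1881
-(-1)*(-48053) - g = -(-1)*(-48053) - 1*1881 = -1*48053 - 1881 = -48053 - 1881 = -49934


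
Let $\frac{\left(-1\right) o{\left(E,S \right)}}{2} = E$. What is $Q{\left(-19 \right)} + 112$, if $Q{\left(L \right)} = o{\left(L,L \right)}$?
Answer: $150$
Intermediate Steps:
$o{\left(E,S \right)} = - 2 E$
$Q{\left(L \right)} = - 2 L$
$Q{\left(-19 \right)} + 112 = \left(-2\right) \left(-19\right) + 112 = 38 + 112 = 150$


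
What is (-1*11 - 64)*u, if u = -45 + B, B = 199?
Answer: -11550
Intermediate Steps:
u = 154 (u = -45 + 199 = 154)
(-1*11 - 64)*u = (-1*11 - 64)*154 = (-11 - 64)*154 = -75*154 = -11550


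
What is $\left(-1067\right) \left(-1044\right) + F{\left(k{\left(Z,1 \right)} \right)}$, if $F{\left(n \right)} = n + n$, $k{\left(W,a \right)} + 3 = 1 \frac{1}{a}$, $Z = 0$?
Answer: $1113944$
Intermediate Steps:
$k{\left(W,a \right)} = -3 + \frac{1}{a}$ ($k{\left(W,a \right)} = -3 + 1 \frac{1}{a} = -3 + \frac{1}{a}$)
$F{\left(n \right)} = 2 n$
$\left(-1067\right) \left(-1044\right) + F{\left(k{\left(Z,1 \right)} \right)} = \left(-1067\right) \left(-1044\right) + 2 \left(-3 + 1^{-1}\right) = 1113948 + 2 \left(-3 + 1\right) = 1113948 + 2 \left(-2\right) = 1113948 - 4 = 1113944$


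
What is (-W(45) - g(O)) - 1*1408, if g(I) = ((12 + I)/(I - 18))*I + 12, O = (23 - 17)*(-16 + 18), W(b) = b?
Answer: -1417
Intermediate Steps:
O = 12 (O = 6*2 = 12)
g(I) = 12 + I*(12 + I)/(-18 + I) (g(I) = ((12 + I)/(-18 + I))*I + 12 = I*(12 + I)/(-18 + I) + 12 = 12 + I*(12 + I)/(-18 + I))
(-W(45) - g(O)) - 1*1408 = (-1*45 - (-216 + 12² + 24*12)/(-18 + 12)) - 1*1408 = (-45 - (-216 + 144 + 288)/(-6)) - 1408 = (-45 - (-1)*216/6) - 1408 = (-45 - 1*(-36)) - 1408 = (-45 + 36) - 1408 = -9 - 1408 = -1417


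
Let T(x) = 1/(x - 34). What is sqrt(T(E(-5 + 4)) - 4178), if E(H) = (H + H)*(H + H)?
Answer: I*sqrt(3760230)/30 ≈ 64.638*I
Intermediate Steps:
E(H) = 4*H**2 (E(H) = (2*H)*(2*H) = 4*H**2)
T(x) = 1/(-34 + x)
sqrt(T(E(-5 + 4)) - 4178) = sqrt(1/(-34 + 4*(-5 + 4)**2) - 4178) = sqrt(1/(-34 + 4*(-1)**2) - 4178) = sqrt(1/(-34 + 4*1) - 4178) = sqrt(1/(-34 + 4) - 4178) = sqrt(1/(-30) - 4178) = sqrt(-1/30 - 4178) = sqrt(-125341/30) = I*sqrt(3760230)/30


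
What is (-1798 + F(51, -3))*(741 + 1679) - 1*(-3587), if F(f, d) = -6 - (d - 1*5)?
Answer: -4342733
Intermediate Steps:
F(f, d) = -1 - d (F(f, d) = -6 - (d - 5) = -6 - (-5 + d) = -6 + (5 - d) = -1 - d)
(-1798 + F(51, -3))*(741 + 1679) - 1*(-3587) = (-1798 + (-1 - 1*(-3)))*(741 + 1679) - 1*(-3587) = (-1798 + (-1 + 3))*2420 + 3587 = (-1798 + 2)*2420 + 3587 = -1796*2420 + 3587 = -4346320 + 3587 = -4342733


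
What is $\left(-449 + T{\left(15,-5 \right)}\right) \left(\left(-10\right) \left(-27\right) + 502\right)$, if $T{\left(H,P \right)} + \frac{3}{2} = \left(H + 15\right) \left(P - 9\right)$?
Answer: $-672026$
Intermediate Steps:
$T{\left(H,P \right)} = - \frac{3}{2} + \left(-9 + P\right) \left(15 + H\right)$ ($T{\left(H,P \right)} = - \frac{3}{2} + \left(H + 15\right) \left(P - 9\right) = - \frac{3}{2} + \left(15 + H\right) \left(-9 + P\right) = - \frac{3}{2} + \left(-9 + P\right) \left(15 + H\right)$)
$\left(-449 + T{\left(15,-5 \right)}\right) \left(\left(-10\right) \left(-27\right) + 502\right) = \left(-449 + \left(- \frac{273}{2} - 135 + 15 \left(-5\right) + 15 \left(-5\right)\right)\right) \left(\left(-10\right) \left(-27\right) + 502\right) = \left(-449 - \frac{843}{2}\right) \left(270 + 502\right) = \left(-449 - \frac{843}{2}\right) 772 = \left(- \frac{1741}{2}\right) 772 = -672026$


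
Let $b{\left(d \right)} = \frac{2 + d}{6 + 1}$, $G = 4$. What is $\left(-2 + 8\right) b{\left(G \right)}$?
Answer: $\frac{36}{7} \approx 5.1429$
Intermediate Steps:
$b{\left(d \right)} = \frac{2}{7} + \frac{d}{7}$ ($b{\left(d \right)} = \frac{2 + d}{7} = \left(2 + d\right) \frac{1}{7} = \frac{2}{7} + \frac{d}{7}$)
$\left(-2 + 8\right) b{\left(G \right)} = \left(-2 + 8\right) \left(\frac{2}{7} + \frac{1}{7} \cdot 4\right) = 6 \left(\frac{2}{7} + \frac{4}{7}\right) = 6 \cdot \frac{6}{7} = \frac{36}{7}$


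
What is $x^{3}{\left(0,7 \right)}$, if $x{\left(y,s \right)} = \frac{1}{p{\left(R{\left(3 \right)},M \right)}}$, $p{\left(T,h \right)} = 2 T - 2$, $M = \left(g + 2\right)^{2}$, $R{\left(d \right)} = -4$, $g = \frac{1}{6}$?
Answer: $- \frac{1}{1000} \approx -0.001$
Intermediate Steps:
$g = \frac{1}{6} \approx 0.16667$
$M = \frac{169}{36}$ ($M = \left(\frac{1}{6} + 2\right)^{2} = \left(\frac{13}{6}\right)^{2} = \frac{169}{36} \approx 4.6944$)
$p{\left(T,h \right)} = -2 + 2 T$
$x{\left(y,s \right)} = - \frac{1}{10}$ ($x{\left(y,s \right)} = \frac{1}{-2 + 2 \left(-4\right)} = \frac{1}{-2 - 8} = \frac{1}{-10} = - \frac{1}{10}$)
$x^{3}{\left(0,7 \right)} = \left(- \frac{1}{10}\right)^{3} = - \frac{1}{1000}$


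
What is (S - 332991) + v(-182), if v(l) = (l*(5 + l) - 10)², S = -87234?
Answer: 1036677391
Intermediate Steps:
v(l) = (-10 + l*(5 + l))²
(S - 332991) + v(-182) = (-87234 - 332991) + (-10 + (-182)² + 5*(-182))² = -420225 + (-10 + 33124 - 910)² = -420225 + 32204² = -420225 + 1037097616 = 1036677391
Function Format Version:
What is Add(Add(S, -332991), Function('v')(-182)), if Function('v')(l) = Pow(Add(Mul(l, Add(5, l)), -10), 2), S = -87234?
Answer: 1036677391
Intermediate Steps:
Function('v')(l) = Pow(Add(-10, Mul(l, Add(5, l))), 2)
Add(Add(S, -332991), Function('v')(-182)) = Add(Add(-87234, -332991), Pow(Add(-10, Pow(-182, 2), Mul(5, -182)), 2)) = Add(-420225, Pow(Add(-10, 33124, -910), 2)) = Add(-420225, Pow(32204, 2)) = Add(-420225, 1037097616) = 1036677391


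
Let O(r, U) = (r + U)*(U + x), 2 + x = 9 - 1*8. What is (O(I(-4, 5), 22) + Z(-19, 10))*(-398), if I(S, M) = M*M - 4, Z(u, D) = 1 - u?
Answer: -367354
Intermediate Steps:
I(S, M) = -4 + M**2 (I(S, M) = M**2 - 4 = -4 + M**2)
x = -1 (x = -2 + (9 - 1*8) = -2 + (9 - 8) = -2 + 1 = -1)
O(r, U) = (-1 + U)*(U + r) (O(r, U) = (r + U)*(U - 1) = (U + r)*(-1 + U) = (-1 + U)*(U + r))
(O(I(-4, 5), 22) + Z(-19, 10))*(-398) = ((22**2 - 1*22 - (-4 + 5**2) + 22*(-4 + 5**2)) + (1 - 1*(-19)))*(-398) = ((484 - 22 - (-4 + 25) + 22*(-4 + 25)) + (1 + 19))*(-398) = ((484 - 22 - 1*21 + 22*21) + 20)*(-398) = ((484 - 22 - 21 + 462) + 20)*(-398) = (903 + 20)*(-398) = 923*(-398) = -367354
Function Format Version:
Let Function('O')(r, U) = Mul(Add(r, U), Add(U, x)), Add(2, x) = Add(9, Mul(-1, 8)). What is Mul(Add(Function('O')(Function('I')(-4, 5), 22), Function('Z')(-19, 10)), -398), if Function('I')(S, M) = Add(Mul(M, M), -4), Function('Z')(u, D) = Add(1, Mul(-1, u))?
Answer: -367354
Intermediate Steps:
Function('I')(S, M) = Add(-4, Pow(M, 2)) (Function('I')(S, M) = Add(Pow(M, 2), -4) = Add(-4, Pow(M, 2)))
x = -1 (x = Add(-2, Add(9, Mul(-1, 8))) = Add(-2, Add(9, -8)) = Add(-2, 1) = -1)
Function('O')(r, U) = Mul(Add(-1, U), Add(U, r)) (Function('O')(r, U) = Mul(Add(r, U), Add(U, -1)) = Mul(Add(U, r), Add(-1, U)) = Mul(Add(-1, U), Add(U, r)))
Mul(Add(Function('O')(Function('I')(-4, 5), 22), Function('Z')(-19, 10)), -398) = Mul(Add(Add(Pow(22, 2), Mul(-1, 22), Mul(-1, Add(-4, Pow(5, 2))), Mul(22, Add(-4, Pow(5, 2)))), Add(1, Mul(-1, -19))), -398) = Mul(Add(Add(484, -22, Mul(-1, Add(-4, 25)), Mul(22, Add(-4, 25))), Add(1, 19)), -398) = Mul(Add(Add(484, -22, Mul(-1, 21), Mul(22, 21)), 20), -398) = Mul(Add(Add(484, -22, -21, 462), 20), -398) = Mul(Add(903, 20), -398) = Mul(923, -398) = -367354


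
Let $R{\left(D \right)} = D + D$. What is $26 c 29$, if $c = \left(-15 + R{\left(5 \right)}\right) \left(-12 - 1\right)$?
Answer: $49010$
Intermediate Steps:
$R{\left(D \right)} = 2 D$
$c = 65$ ($c = \left(-15 + 2 \cdot 5\right) \left(-12 - 1\right) = \left(-15 + 10\right) \left(-13\right) = \left(-5\right) \left(-13\right) = 65$)
$26 c 29 = 26 \cdot 65 \cdot 29 = 1690 \cdot 29 = 49010$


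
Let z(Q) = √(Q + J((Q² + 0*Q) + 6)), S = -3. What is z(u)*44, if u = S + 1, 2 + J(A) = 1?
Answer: 44*I*√3 ≈ 76.21*I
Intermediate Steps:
J(A) = -1 (J(A) = -2 + 1 = -1)
u = -2 (u = -3 + 1 = -2)
z(Q) = √(-1 + Q) (z(Q) = √(Q - 1) = √(-1 + Q))
z(u)*44 = √(-1 - 2)*44 = √(-3)*44 = (I*√3)*44 = 44*I*√3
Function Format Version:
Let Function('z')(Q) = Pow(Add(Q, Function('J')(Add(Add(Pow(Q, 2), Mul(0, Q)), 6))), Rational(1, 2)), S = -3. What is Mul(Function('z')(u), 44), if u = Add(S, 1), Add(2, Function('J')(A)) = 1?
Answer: Mul(44, I, Pow(3, Rational(1, 2))) ≈ Mul(76.210, I)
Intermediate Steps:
Function('J')(A) = -1 (Function('J')(A) = Add(-2, 1) = -1)
u = -2 (u = Add(-3, 1) = -2)
Function('z')(Q) = Pow(Add(-1, Q), Rational(1, 2)) (Function('z')(Q) = Pow(Add(Q, -1), Rational(1, 2)) = Pow(Add(-1, Q), Rational(1, 2)))
Mul(Function('z')(u), 44) = Mul(Pow(Add(-1, -2), Rational(1, 2)), 44) = Mul(Pow(-3, Rational(1, 2)), 44) = Mul(Mul(I, Pow(3, Rational(1, 2))), 44) = Mul(44, I, Pow(3, Rational(1, 2)))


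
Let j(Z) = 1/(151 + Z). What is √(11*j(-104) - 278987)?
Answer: I*√616281766/47 ≈ 528.19*I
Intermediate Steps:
√(11*j(-104) - 278987) = √(11/(151 - 104) - 278987) = √(11/47 - 278987) = √(-13112378/47) = I*√616281766/47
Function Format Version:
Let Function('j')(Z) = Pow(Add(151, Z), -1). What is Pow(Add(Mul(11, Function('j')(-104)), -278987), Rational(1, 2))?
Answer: Mul(Rational(1, 47), I, Pow(616281766, Rational(1, 2))) ≈ Mul(528.19, I)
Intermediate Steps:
Pow(Add(Mul(11, Function('j')(-104)), -278987), Rational(1, 2)) = Pow(Add(Mul(11, Pow(Add(151, -104), -1)), -278987), Rational(1, 2)) = Pow(Add(Mul(11, Pow(47, -1)), -278987), Rational(1, 2)) = Pow(Add(Mul(11, Rational(1, 47)), -278987), Rational(1, 2)) = Pow(Add(Rational(11, 47), -278987), Rational(1, 2)) = Pow(Rational(-13112378, 47), Rational(1, 2)) = Mul(Rational(1, 47), I, Pow(616281766, Rational(1, 2)))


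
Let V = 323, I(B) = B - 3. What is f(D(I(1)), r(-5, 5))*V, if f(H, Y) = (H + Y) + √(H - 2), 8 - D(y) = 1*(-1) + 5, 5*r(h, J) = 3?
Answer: 7429/5 + 323*√2 ≈ 1942.6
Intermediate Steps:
r(h, J) = ⅗ (r(h, J) = (⅕)*3 = ⅗)
I(B) = -3 + B
D(y) = 4 (D(y) = 8 - (1*(-1) + 5) = 8 - (-1 + 5) = 8 - 1*4 = 8 - 4 = 4)
f(H, Y) = H + Y + √(-2 + H) (f(H, Y) = (H + Y) + √(-2 + H) = H + Y + √(-2 + H))
f(D(I(1)), r(-5, 5))*V = (4 + ⅗ + √(-2 + 4))*323 = (4 + ⅗ + √2)*323 = (23/5 + √2)*323 = 7429/5 + 323*√2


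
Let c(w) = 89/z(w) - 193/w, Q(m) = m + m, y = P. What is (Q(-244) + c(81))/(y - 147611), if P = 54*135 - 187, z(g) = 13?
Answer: 127291/36988731 ≈ 0.0034413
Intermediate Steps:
P = 7103 (P = 7290 - 187 = 7103)
y = 7103
Q(m) = 2*m
c(w) = 89/13 - 193/w
(Q(-244) + c(81))/(y - 147611) = (2*(-244) + (89/13 - 193/81))/(7103 - 147611) = (-488 + (89/13 - 193*1/81))/(-140508) = (-488 + (89/13 - 193/81))*(-1/140508) = (-488 + 4700/1053)*(-1/140508) = -509164/1053*(-1/140508) = 127291/36988731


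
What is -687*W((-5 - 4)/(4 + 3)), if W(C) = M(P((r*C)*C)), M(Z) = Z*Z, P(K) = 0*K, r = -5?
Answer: 0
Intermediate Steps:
P(K) = 0
M(Z) = Z²
W(C) = 0 (W(C) = 0² = 0)
-687*W((-5 - 4)/(4 + 3)) = -687*0 = 0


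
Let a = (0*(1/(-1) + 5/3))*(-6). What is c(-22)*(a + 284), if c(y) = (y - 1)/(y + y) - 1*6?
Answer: -17111/11 ≈ -1555.5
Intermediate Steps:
c(y) = -6 + (-1 + y)/(2*y) (c(y) = (-1 + y)/((2*y)) - 6 = (-1 + y)*(1/(2*y)) - 6 = (-1 + y)/(2*y) - 6 = -6 + (-1 + y)/(2*y))
a = 0 (a = (0*(1*(-1) + 5*(1/3)))*(-6) = (0*(-1 + 5/3))*(-6) = (0*(2/3))*(-6) = 0*(-6) = 0)
c(-22)*(a + 284) = ((1/2)*(-1 - 11*(-22))/(-22))*(0 + 284) = ((1/2)*(-1/22)*(-1 + 242))*284 = ((1/2)*(-1/22)*241)*284 = -241/44*284 = -17111/11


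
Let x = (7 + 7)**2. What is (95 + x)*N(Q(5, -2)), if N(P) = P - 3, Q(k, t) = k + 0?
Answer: 582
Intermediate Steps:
Q(k, t) = k
x = 196 (x = 14**2 = 196)
N(P) = -3 + P
(95 + x)*N(Q(5, -2)) = (95 + 196)*(-3 + 5) = 291*2 = 582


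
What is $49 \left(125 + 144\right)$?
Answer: $13181$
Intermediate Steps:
$49 \left(125 + 144\right) = 49 \cdot 269 = 13181$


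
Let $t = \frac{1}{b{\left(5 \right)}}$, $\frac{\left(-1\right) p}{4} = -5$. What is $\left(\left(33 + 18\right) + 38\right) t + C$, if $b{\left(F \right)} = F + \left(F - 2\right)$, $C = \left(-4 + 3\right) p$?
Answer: $- \frac{71}{8} \approx -8.875$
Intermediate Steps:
$p = 20$ ($p = \left(-4\right) \left(-5\right) = 20$)
$C = -20$ ($C = \left(-4 + 3\right) 20 = \left(-1\right) 20 = -20$)
$b{\left(F \right)} = -2 + 2 F$ ($b{\left(F \right)} = F + \left(F - 2\right) = F + \left(-2 + F\right) = -2 + 2 F$)
$t = \frac{1}{8}$ ($t = \frac{1}{-2 + 2 \cdot 5} = \frac{1}{-2 + 10} = \frac{1}{8} \approx 0.125$)
$\left(\left(33 + 18\right) + 38\right) t + C = \left(\left(33 + 18\right) + 38\right) \frac{1}{8} - 20 = \left(51 + 38\right) \frac{1}{8} - 20 = 89 \cdot \frac{1}{8} - 20 = \frac{89}{8} - 20 = - \frac{71}{8}$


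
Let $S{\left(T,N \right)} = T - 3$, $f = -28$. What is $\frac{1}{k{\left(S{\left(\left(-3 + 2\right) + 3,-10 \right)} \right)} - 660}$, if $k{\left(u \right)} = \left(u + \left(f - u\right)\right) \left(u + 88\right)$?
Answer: $- \frac{1}{3096} \approx -0.000323$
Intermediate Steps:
$S{\left(T,N \right)} = -3 + T$
$k{\left(u \right)} = -2464 - 28 u$ ($k{\left(u \right)} = \left(u - \left(28 + u\right)\right) \left(u + 88\right) = - 28 \left(88 + u\right) = -2464 - 28 u$)
$\frac{1}{k{\left(S{\left(\left(-3 + 2\right) + 3,-10 \right)} \right)} - 660} = \frac{1}{\left(-2464 - 28 \left(-3 + \left(\left(-3 + 2\right) + 3\right)\right)\right) - 660} = \frac{1}{\left(-2464 - 28 \left(-3 + \left(-1 + 3\right)\right)\right) - 660} = \frac{1}{\left(-2464 - 28 \left(-3 + 2\right)\right) - 660} = \frac{1}{\left(-2464 - -28\right) - 660} = \frac{1}{\left(-2464 + 28\right) - 660} = \frac{1}{-2436 - 660} = \frac{1}{-3096} = - \frac{1}{3096}$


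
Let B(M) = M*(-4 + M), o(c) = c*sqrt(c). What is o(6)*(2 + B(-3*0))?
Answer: 12*sqrt(6) ≈ 29.394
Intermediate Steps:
o(c) = c**(3/2)
o(6)*(2 + B(-3*0)) = 6**(3/2)*(2 + (-3*0)*(-4 - 3*0)) = (6*sqrt(6))*(2 + 0*(-4 + 0)) = (6*sqrt(6))*(2 + 0*(-4)) = (6*sqrt(6))*(2 + 0) = (6*sqrt(6))*2 = 12*sqrt(6)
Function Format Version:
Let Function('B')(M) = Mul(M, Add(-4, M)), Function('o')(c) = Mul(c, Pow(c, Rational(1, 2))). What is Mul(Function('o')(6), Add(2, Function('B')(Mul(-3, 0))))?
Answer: Mul(12, Pow(6, Rational(1, 2))) ≈ 29.394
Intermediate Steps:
Function('o')(c) = Pow(c, Rational(3, 2))
Mul(Function('o')(6), Add(2, Function('B')(Mul(-3, 0)))) = Mul(Pow(6, Rational(3, 2)), Add(2, Mul(Mul(-3, 0), Add(-4, Mul(-3, 0))))) = Mul(Mul(6, Pow(6, Rational(1, 2))), Add(2, Mul(0, Add(-4, 0)))) = Mul(Mul(6, Pow(6, Rational(1, 2))), Add(2, Mul(0, -4))) = Mul(Mul(6, Pow(6, Rational(1, 2))), Add(2, 0)) = Mul(Mul(6, Pow(6, Rational(1, 2))), 2) = Mul(12, Pow(6, Rational(1, 2)))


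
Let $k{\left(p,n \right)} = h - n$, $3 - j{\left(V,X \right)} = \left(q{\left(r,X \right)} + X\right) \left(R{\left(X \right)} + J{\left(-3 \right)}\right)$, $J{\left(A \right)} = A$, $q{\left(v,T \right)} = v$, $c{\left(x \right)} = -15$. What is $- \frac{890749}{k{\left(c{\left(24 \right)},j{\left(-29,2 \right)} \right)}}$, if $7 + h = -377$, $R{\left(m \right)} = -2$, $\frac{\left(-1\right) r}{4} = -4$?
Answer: $\frac{890749}{477} \approx 1867.4$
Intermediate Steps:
$r = 16$ ($r = \left(-4\right) \left(-4\right) = 16$)
$h = -384$ ($h = -7 - 377 = -384$)
$j{\left(V,X \right)} = 83 + 5 X$ ($j{\left(V,X \right)} = 3 - \left(16 + X\right) \left(-2 - 3\right) = 3 - \left(16 + X\right) \left(-5\right) = 3 - \left(-80 - 5 X\right) = 3 + \left(80 + 5 X\right) = 83 + 5 X$)
$k{\left(p,n \right)} = -384 - n$
$- \frac{890749}{k{\left(c{\left(24 \right)},j{\left(-29,2 \right)} \right)}} = - \frac{890749}{-384 - \left(83 + 5 \cdot 2\right)} = - \frac{890749}{-384 - \left(83 + 10\right)} = - \frac{890749}{-384 - 93} = - \frac{890749}{-477} = \left(-890749\right) \left(- \frac{1}{477}\right) = \frac{890749}{477}$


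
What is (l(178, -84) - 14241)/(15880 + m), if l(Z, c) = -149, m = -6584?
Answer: -7195/4648 ≈ -1.5480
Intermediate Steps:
(l(178, -84) - 14241)/(15880 + m) = (-149 - 14241)/(15880 - 6584) = -14390/9296 = -14390*1/9296 = -7195/4648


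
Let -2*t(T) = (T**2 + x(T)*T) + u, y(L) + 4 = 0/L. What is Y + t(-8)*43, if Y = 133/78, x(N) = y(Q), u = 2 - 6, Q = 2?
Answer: -154151/78 ≈ -1976.3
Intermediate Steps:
u = -4
y(L) = -4 (y(L) = -4 + 0/L = -4 + 0 = -4)
x(N) = -4
Y = 133/78 (Y = 133*(1/78) = 133/78 ≈ 1.7051)
t(T) = 2 + 2*T - T**2/2 (t(T) = -((T**2 - 4*T) - 4)/2 = -(-4 + T**2 - 4*T)/2 = 2 + 2*T - T**2/2)
Y + t(-8)*43 = 133/78 + (2 + 2*(-8) - 1/2*(-8)**2)*43 = 133/78 + (2 - 16 - 1/2*64)*43 = 133/78 + (2 - 16 - 32)*43 = 133/78 - 46*43 = 133/78 - 1978 = -154151/78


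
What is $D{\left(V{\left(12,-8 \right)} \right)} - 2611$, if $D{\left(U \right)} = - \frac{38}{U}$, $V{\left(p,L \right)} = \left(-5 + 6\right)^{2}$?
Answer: $-2649$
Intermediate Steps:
$V{\left(p,L \right)} = 1$ ($V{\left(p,L \right)} = 1^{2} = 1$)
$D{\left(V{\left(12,-8 \right)} \right)} - 2611 = - \frac{38}{1} - 2611 = \left(-38\right) 1 - 2611 = -38 - 2611 = -2649$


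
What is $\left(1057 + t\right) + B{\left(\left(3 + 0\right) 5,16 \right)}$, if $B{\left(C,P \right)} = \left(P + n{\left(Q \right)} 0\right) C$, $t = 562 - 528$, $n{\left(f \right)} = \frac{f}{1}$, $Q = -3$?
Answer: $1331$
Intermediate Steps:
$n{\left(f \right)} = f$ ($n{\left(f \right)} = f 1 = f$)
$t = 34$
$B{\left(C,P \right)} = C P$ ($B{\left(C,P \right)} = \left(P - 0\right) C = \left(P + 0\right) C = P C = C P$)
$\left(1057 + t\right) + B{\left(\left(3 + 0\right) 5,16 \right)} = \left(1057 + 34\right) + \left(3 + 0\right) 5 \cdot 16 = 1091 + 3 \cdot 5 \cdot 16 = 1091 + 15 \cdot 16 = 1091 + 240 = 1331$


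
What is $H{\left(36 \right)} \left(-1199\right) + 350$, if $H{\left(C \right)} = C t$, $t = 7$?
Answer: $-301798$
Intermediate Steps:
$H{\left(C \right)} = 7 C$ ($H{\left(C \right)} = C 7 = 7 C$)
$H{\left(36 \right)} \left(-1199\right) + 350 = 7 \cdot 36 \left(-1199\right) + 350 = 252 \left(-1199\right) + 350 = -302148 + 350 = -301798$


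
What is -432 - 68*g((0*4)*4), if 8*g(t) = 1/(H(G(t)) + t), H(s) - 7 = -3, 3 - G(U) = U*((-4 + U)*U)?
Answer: -3473/8 ≈ -434.13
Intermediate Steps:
G(U) = 3 - U²*(-4 + U) (G(U) = 3 - U*(-4 + U)*U = 3 - U*U*(-4 + U) = 3 - U²*(-4 + U))
H(s) = 4 (H(s) = 7 - 3 = 4)
g(t) = 1/(8*(4 + t))
-432 - 68*g((0*4)*4) = -432 - 17/(2*(4 + (0*4)*4)) = -432 - 17/(2*(4 + 0*4)) = -432 - 17/(2*(4 + 0)) = -432 - 17/(2*4) = -432 - 68*1/32 = -432 - 17/8 = -3473/8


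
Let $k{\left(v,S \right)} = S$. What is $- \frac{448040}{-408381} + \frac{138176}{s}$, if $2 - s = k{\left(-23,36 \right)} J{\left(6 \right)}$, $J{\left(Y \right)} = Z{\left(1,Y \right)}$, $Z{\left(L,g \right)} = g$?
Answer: $- \frac{28166286248}{43696767} \approx -644.58$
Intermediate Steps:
$J{\left(Y \right)} = Y$
$s = -214$ ($s = 2 - 36 \cdot 6 = 2 - 216 = -214$)
$- \frac{448040}{-408381} + \frac{138176}{s} = - \frac{448040}{-408381} + \frac{138176}{-214} = \left(-448040\right) \left(- \frac{1}{408381}\right) + 138176 \left(- \frac{1}{214}\right) = \frac{448040}{408381} - \frac{69088}{107} = - \frac{28166286248}{43696767}$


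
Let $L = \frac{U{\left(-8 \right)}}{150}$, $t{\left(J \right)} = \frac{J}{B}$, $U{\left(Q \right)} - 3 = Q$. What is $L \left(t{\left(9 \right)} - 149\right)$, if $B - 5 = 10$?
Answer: $\frac{371}{75} \approx 4.9467$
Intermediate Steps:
$B = 15$ ($B = 5 + 10 = 15$)
$U{\left(Q \right)} = 3 + Q$
$t{\left(J \right)} = \frac{J}{15}$
$L = - \frac{1}{30}$ ($L = \frac{3 - 8}{150} = \left(-5\right) \frac{1}{150} = - \frac{1}{30} \approx -0.033333$)
$L \left(t{\left(9 \right)} - 149\right) = - \frac{\frac{1}{15} \cdot 9 - 149}{30} = - \frac{\frac{3}{5} - 149}{30} = \left(- \frac{1}{30}\right) \left(- \frac{742}{5}\right) = \frac{371}{75}$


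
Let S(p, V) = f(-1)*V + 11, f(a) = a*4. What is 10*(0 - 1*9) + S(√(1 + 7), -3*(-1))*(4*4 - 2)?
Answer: -104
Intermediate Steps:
f(a) = 4*a
S(p, V) = 11 - 4*V (S(p, V) = (4*(-1))*V + 11 = -4*V + 11 = 11 - 4*V)
10*(0 - 1*9) + S(√(1 + 7), -3*(-1))*(4*4 - 2) = 10*(0 - 1*9) + (11 - (-12)*(-1))*(4*4 - 2) = 10*(0 - 9) + (11 - 4*3)*(16 - 2) = 10*(-9) + (11 - 12)*14 = -90 - 1*14 = -90 - 14 = -104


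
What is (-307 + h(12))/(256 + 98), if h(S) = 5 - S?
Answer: -157/177 ≈ -0.88701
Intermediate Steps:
(-307 + h(12))/(256 + 98) = (-307 + (5 - 1*12))/(256 + 98) = (-307 + (5 - 12))/354 = (-307 - 7)*(1/354) = -314*1/354 = -157/177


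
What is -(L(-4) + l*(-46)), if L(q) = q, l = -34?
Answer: -1560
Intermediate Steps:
-(L(-4) + l*(-46)) = -(-4 - 34*(-46)) = -(-4 + 1564) = -1*1560 = -1560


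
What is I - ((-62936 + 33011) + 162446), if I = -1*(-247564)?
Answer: 115043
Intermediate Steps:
I = 247564
I - ((-62936 + 33011) + 162446) = 247564 - ((-62936 + 33011) + 162446) = 247564 - (-29925 + 162446) = 247564 - 1*132521 = 247564 - 132521 = 115043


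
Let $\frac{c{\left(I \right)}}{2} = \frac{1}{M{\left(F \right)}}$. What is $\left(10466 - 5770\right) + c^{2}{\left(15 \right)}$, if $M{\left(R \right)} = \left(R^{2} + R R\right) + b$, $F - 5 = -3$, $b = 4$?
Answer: $\frac{169057}{36} \approx 4696.0$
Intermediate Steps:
$F = 2$ ($F = 5 - 3 = 2$)
$M{\left(R \right)} = 4 + 2 R^{2}$ ($M{\left(R \right)} = \left(R^{2} + R R\right) + 4 = \left(R^{2} + R^{2}\right) + 4 = 2 R^{2} + 4 = 4 + 2 R^{2}$)
$c{\left(I \right)} = \frac{1}{6}$ ($c{\left(I \right)} = \frac{2}{4 + 2 \cdot 2^{2}} = \frac{2}{4 + 2 \cdot 4} = \frac{2}{4 + 8} = \frac{2}{12} = 2 \cdot \frac{1}{12} = \frac{1}{6}$)
$\left(10466 - 5770\right) + c^{2}{\left(15 \right)} = \left(10466 - 5770\right) + \left(\frac{1}{6}\right)^{2} = 4696 + \frac{1}{36} = \frac{169057}{36}$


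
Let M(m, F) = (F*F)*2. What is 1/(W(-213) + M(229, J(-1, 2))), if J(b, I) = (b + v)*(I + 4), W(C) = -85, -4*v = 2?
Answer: 1/77 ≈ 0.012987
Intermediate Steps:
v = -1/2 (v = -1/4*2 = -1/2 ≈ -0.50000)
J(b, I) = (4 + I)*(-1/2 + b) (J(b, I) = (b - 1/2)*(I + 4) = (-1/2 + b)*(4 + I) = (4 + I)*(-1/2 + b))
M(m, F) = 2*F**2 (M(m, F) = F**2*2 = 2*F**2)
1/(W(-213) + M(229, J(-1, 2))) = 1/(-85 + 2*(-2 + 4*(-1) - 1/2*2 + 2*(-1))**2) = 1/(-85 + 2*(-2 - 4 - 1 - 2)**2) = 1/(-85 + 2*(-9)**2) = 1/(-85 + 2*81) = 1/(-85 + 162) = 1/77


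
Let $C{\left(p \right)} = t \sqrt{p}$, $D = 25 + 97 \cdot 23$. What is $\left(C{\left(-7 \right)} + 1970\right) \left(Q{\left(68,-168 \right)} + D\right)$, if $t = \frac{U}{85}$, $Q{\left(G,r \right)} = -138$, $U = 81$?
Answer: $4172460 + \frac{171558 i \sqrt{7}}{85} \approx 4.1725 \cdot 10^{6} + 5340.0 i$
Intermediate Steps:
$t = \frac{81}{85} \approx 0.95294$
$D = 2256$ ($D = 25 + 2231 = 2256$)
$C{\left(p \right)} = \frac{81 \sqrt{p}}{85}$
$\left(C{\left(-7 \right)} + 1970\right) \left(Q{\left(68,-168 \right)} + D\right) = \left(\frac{81 \sqrt{-7}}{85} + 1970\right) \left(-138 + 2256\right) = \left(\frac{81 i \sqrt{7}}{85} + 1970\right) 2118 = \left(1970 + \frac{81 i \sqrt{7}}{85}\right) 2118 = 4172460 + \frac{171558 i \sqrt{7}}{85}$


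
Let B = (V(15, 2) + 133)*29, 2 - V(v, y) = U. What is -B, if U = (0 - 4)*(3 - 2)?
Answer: -4031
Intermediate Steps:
U = -4 (U = -4*1 = -4)
V(v, y) = 6 (V(v, y) = 2 - 1*(-4) = 2 + 4 = 6)
B = 4031 (B = (6 + 133)*29 = 139*29 = 4031)
-B = -1*4031 = -4031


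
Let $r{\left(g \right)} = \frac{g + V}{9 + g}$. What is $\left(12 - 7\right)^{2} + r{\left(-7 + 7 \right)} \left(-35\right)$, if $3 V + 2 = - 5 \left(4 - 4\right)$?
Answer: $\frac{745}{27} \approx 27.593$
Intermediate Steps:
$V = - \frac{2}{3}$ ($V = - \frac{2}{3} + \frac{\left(-5\right) \left(4 - 4\right)}{3} = - \frac{2}{3} + \frac{\left(-5\right) 0}{3} = - \frac{2}{3} + \frac{1}{3} \cdot 0 = - \frac{2}{3} + 0 = - \frac{2}{3} \approx -0.66667$)
$r{\left(g \right)} = \frac{- \frac{2}{3} + g}{9 + g}$ ($r{\left(g \right)} = \frac{g - \frac{2}{3}}{9 + g} = \frac{- \frac{2}{3} + g}{9 + g}$)
$\left(12 - 7\right)^{2} + r{\left(-7 + 7 \right)} \left(-35\right) = \left(12 - 7\right)^{2} + \frac{- \frac{2}{3} + \left(-7 + 7\right)}{9 + \left(-7 + 7\right)} \left(-35\right) = 5^{2} + \frac{- \frac{2}{3} + 0}{9 + 0} \left(-35\right) = 25 + \frac{1}{9} \left(- \frac{2}{3}\right) \left(-35\right) = 25 - - \frac{70}{27} = 25 + \frac{70}{27} = \frac{745}{27}$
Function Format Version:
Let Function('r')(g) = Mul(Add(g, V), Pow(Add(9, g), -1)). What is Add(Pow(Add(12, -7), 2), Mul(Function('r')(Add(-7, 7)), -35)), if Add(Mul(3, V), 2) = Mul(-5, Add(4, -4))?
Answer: Rational(745, 27) ≈ 27.593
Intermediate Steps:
V = Rational(-2, 3) (V = Add(Rational(-2, 3), Mul(Rational(1, 3), Mul(-5, Add(4, -4)))) = Add(Rational(-2, 3), Mul(Rational(1, 3), Mul(-5, 0))) = Add(Rational(-2, 3), Mul(Rational(1, 3), 0)) = Add(Rational(-2, 3), 0) = Rational(-2, 3) ≈ -0.66667)
Function('r')(g) = Mul(Pow(Add(9, g), -1), Add(Rational(-2, 3), g)) (Function('r')(g) = Mul(Add(g, Rational(-2, 3)), Pow(Add(9, g), -1)) = Mul(Add(Rational(-2, 3), g), Pow(Add(9, g), -1)) = Mul(Pow(Add(9, g), -1), Add(Rational(-2, 3), g)))
Add(Pow(Add(12, -7), 2), Mul(Function('r')(Add(-7, 7)), -35)) = Add(Pow(Add(12, -7), 2), Mul(Mul(Pow(Add(9, Add(-7, 7)), -1), Add(Rational(-2, 3), Add(-7, 7))), -35)) = Add(Pow(5, 2), Mul(Mul(Pow(Add(9, 0), -1), Add(Rational(-2, 3), 0)), -35)) = Add(25, Mul(Mul(Pow(9, -1), Rational(-2, 3)), -35)) = Add(25, Mul(Mul(Rational(1, 9), Rational(-2, 3)), -35)) = Add(25, Mul(Rational(-2, 27), -35)) = Add(25, Rational(70, 27)) = Rational(745, 27)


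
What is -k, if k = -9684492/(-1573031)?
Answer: -9684492/1573031 ≈ -6.1566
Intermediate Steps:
k = 9684492/1573031 (k = -9684492*(-1/1573031) = 9684492/1573031 ≈ 6.1566)
-k = -1*9684492/1573031 = -9684492/1573031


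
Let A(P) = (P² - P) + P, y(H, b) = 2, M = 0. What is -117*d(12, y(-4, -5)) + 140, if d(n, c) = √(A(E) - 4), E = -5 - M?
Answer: 140 - 117*√21 ≈ -396.16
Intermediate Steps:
E = -5 (E = -5 - 1*0 = -5 + 0 = -5)
A(P) = P²
d(n, c) = √21 (d(n, c) = √((-5)² - 4) = √(25 - 4) = √21)
-117*d(12, y(-4, -5)) + 140 = -117*√21 + 140 = 140 - 117*√21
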